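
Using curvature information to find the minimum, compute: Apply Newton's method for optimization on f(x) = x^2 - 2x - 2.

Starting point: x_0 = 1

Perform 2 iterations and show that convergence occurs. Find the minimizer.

f(x) = x^2 - 2x - 2, f'(x) = 2x + (-2), f''(x) = 2
Step 1: f'(1) = 0, x_1 = 1 - 0/2 = 1
Step 2: f'(1) = 0, x_2 = 1 (converged)
Newton's method converges in 1 step for quadratics.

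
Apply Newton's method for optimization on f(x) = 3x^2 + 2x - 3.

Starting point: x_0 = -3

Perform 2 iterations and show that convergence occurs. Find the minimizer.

f(x) = 3x^2 + 2x - 3, f'(x) = 6x + (2), f''(x) = 6
Step 1: f'(-3) = -16, x_1 = -3 - -16/6 = -1/3
Step 2: f'(-1/3) = 0, x_2 = -1/3 (converged)
Newton's method converges in 1 step for quadratics.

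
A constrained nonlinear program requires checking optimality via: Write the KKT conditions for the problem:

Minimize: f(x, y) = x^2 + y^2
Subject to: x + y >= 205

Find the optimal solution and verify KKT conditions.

KKT conditions for min x^2 + y^2 s.t. x + y >= 205:
Stationarity: 2x = mu, 2y = mu
So x = y = mu/2.
Complementary slackness: mu*(x + y - 205) = 0
Primal feasibility: x + y >= 205; dual feasibility: mu >= 0
If mu = 0 then x = y = 0, but 0 + 0 < 205 is infeasible, so the constraint is active.
Constraint active: x + y = 2*(mu/2) = 205 => mu = 205
x = y = 205/2, f = 42025/2
Verify: stationarity 2*(205/2) = 205 = mu; primal 205/2 + 205/2 = 205 >= 205; dual mu = 205 >= 0; complementary slackness 205*(205 - 205) = 0. All KKT conditions hold.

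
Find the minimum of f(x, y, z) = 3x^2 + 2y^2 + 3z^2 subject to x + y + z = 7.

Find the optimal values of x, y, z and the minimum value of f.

Using Lagrange multipliers on f = 3x^2 + 2y^2 + 3z^2 with constraint x + y + z = 7:
Conditions: 2*3*x = lambda, 2*2*y = lambda, 2*3*z = lambda
So x = lambda/6, y = lambda/4, z = lambda/6
Substituting into constraint: lambda * (7/12) = 7
lambda = 12
x = 2, y = 3, z = 2
Minimum value = 42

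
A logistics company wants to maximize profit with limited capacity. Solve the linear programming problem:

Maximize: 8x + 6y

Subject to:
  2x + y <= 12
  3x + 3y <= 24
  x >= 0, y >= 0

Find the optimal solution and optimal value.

Feasible vertices: (0, 0), (0, 8), (4, 4), (6, 0)
Objective 8x + 6y at each:
  (0, 0): 0
  (0, 8): 48
  (4, 4): 56
  (6, 0): 48
Maximum is 56 at (4, 4).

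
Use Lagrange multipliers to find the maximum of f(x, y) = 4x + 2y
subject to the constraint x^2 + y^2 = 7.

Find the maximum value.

Set up Lagrange conditions: grad f = lambda * grad g
  4 = 2*lambda*x
  2 = 2*lambda*y
From these: x/y = 4/2, so x = 4t, y = 2t for some t.
Substitute into constraint: (4t)^2 + (2t)^2 = 7
  t^2 * 20 = 7
  t = sqrt(7/20)
Maximum = 4*x + 2*y = (4^2 + 2^2)*t = 20 * sqrt(7/20) = sqrt(140)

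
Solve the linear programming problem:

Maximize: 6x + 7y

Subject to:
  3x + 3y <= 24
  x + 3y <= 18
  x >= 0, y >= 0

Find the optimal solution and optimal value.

Feasible vertices: (0, 0), (0, 6), (3, 5), (8, 0)
Objective 6x + 7y at each:
  (0, 0): 0
  (0, 6): 42
  (3, 5): 53
  (8, 0): 48
Maximum is 53 at (3, 5).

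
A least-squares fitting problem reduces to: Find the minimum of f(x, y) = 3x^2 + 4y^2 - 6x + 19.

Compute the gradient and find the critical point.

f(x,y) = 3x^2 + 4y^2 - 6x + 19
df/dx = 6x + (-6) = 0  =>  x = 1
df/dy = 8y + (0) = 0  =>  y = 0
f(1, 0) = 3*(1)^2 + 4*(0)^2 + -6*(1) + 19 = 16
Hessian is diagonal with entries 6, 8 > 0, so this is a minimum.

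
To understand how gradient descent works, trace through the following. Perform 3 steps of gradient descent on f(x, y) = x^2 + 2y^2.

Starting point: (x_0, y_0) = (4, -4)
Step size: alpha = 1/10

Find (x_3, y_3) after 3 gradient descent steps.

f(x,y) = x^2 + 2y^2
grad_x = 2x + 0y, grad_y = 4y + 0x
Step 1: grad = (8, -16), (16/5, -12/5)
Step 2: grad = (32/5, -48/5), (64/25, -36/25)
Step 3: grad = (128/25, -144/25), (256/125, -108/125)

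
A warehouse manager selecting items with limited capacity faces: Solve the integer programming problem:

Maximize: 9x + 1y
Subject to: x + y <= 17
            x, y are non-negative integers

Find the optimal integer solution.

Objective: 9x + 1y, constraint: x + y <= 17
Coefficient of x is 9 >= coefficient of y is 1, so allocate the entire budget to x.
Optimal: x = 17, y = 0, value = 153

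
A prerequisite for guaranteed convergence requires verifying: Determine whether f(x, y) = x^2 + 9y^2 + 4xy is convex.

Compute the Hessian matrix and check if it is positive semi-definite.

f(x,y) = x^2 + 9y^2 + 4xy
Hessian H = [[2, 4], [4, 18]]
trace(H) = 20, det(H) = 20
Eigenvalues: (20 +/- sqrt(320)) / 2 = 18.94, 1.056
Since both eigenvalues > 0, f is convex.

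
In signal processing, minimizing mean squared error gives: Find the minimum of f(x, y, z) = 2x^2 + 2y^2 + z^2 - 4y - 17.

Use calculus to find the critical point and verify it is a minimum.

f(x,y,z) = 2x^2 + 2y^2 + z^2 - 4y - 17
df/dx = 4x + (0) = 0 => x = 0
df/dy = 4y + (-4) = 0 => y = 1
df/dz = 2z + (0) = 0 => z = 0
f(0,1,0) = 2*(0)^2 + 2*(1)^2 + 1*(0)^2 + -4*(1) + -17 = -19
Hessian is diagonal with entries 4, 4, 2 > 0, confirmed minimum.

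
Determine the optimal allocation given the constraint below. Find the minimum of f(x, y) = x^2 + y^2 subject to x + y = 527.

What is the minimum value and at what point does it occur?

Substitute y = 527 - x into f(x,y) = x^2 + y^2:
g(x) = x^2 + (527 - x)^2 = 2x^2 - 1054x + 277729
g'(x) = 4x - 1054 = 0  =>  x = 527/2
y = 527 - 527/2 = 527/2
Minimum value = (527/2)^2 + (527/2)^2 = 277729/2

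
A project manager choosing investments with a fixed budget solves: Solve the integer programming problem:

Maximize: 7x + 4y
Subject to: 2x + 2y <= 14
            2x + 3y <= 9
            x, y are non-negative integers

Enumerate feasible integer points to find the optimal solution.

Constraint 1: 2x + 2y <= 14
Constraint 2: 2x + 3y <= 9
Feasible x range (need y >= 0): 0 <= x <= min(14/2, 9/2) => x in {0, ..., 4}.
Enumerate feasible integer points row by row (the coefficient of y is 4 > 0, so for each x the largest feasible y gives the best value):
  x = 0: y <= min((14 - 2*0)/2, (9 - 2*0)/3) => y in {0, ..., 3}; best 7*0 + 4*3 = 12
  x = 1: y <= min((14 - 2*1)/2, (9 - 2*1)/3) => y in {0, ..., 2}; best 7*1 + 4*2 = 15
  x = 2: y <= min((14 - 2*2)/2, (9 - 2*2)/3) => y in {0, ..., 1}; best 7*2 + 4*1 = 18
  x = 3: y <= min((14 - 2*3)/2, (9 - 2*3)/3) => y in {0, ..., 1}; best 7*3 + 4*1 = 25
  x = 4: y <= min((14 - 2*4)/2, (9 - 2*4)/3) => y in {0}; best 7*4 + 4*0 = 28
The maximum 7x + 4y = 28 is achieved at x = 4, y = 0.
Check: 2*4 + 2*0 = 8 <= 14 and 2*4 + 3*0 = 8 <= 9.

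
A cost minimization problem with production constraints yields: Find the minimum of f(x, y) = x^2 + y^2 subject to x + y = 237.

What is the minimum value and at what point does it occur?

Substitute y = 237 - x into f(x,y) = x^2 + y^2:
g(x) = x^2 + (237 - x)^2 = 2x^2 - 474x + 56169
g'(x) = 4x - 474 = 0  =>  x = 237/2
y = 237 - 237/2 = 237/2
Minimum value = (237/2)^2 + (237/2)^2 = 56169/2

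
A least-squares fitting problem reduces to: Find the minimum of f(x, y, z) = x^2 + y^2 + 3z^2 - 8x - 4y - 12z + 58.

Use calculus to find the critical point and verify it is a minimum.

f(x,y,z) = x^2 + y^2 + 3z^2 - 8x - 4y - 12z + 58
df/dx = 2x + (-8) = 0 => x = 4
df/dy = 2y + (-4) = 0 => y = 2
df/dz = 6z + (-12) = 0 => z = 2
f(4,2,2) = 1*(4)^2 + 1*(2)^2 + 3*(2)^2 + -8*(4) + -4*(2) + -12*(2) + 58 = 26
Hessian is diagonal with entries 2, 2, 6 > 0, confirmed minimum.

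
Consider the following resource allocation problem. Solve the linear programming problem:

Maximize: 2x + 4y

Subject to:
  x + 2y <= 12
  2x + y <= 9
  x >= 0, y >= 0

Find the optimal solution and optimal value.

Feasible vertices: (0, 0), (0, 6), (2, 5), (9/2, 0)
Objective 2x + 4y at each:
  (0, 0): 0
  (0, 6): 24
  (2, 5): 24
  (9/2, 0): 9
Maximum is 24 at (0, 6).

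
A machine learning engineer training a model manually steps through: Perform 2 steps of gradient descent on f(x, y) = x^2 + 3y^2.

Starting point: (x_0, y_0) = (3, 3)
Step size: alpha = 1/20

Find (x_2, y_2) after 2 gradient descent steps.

f(x,y) = x^2 + 3y^2
grad_x = 2x + 0y, grad_y = 6y + 0x
Step 1: grad = (6, 18), (27/10, 21/10)
Step 2: grad = (27/5, 63/5), (243/100, 147/100)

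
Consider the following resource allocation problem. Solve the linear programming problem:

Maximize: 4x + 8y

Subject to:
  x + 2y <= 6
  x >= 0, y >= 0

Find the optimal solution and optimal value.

The feasible region has vertices at [(0, 0), (6, 0), (0, 3)].
Checking objective 4x + 8y at each vertex:
  (0, 0): 4*0 + 8*0 = 0
  (6, 0): 4*6 + 8*0 = 24
  (0, 3): 4*0 + 8*3 = 24
Maximum is 24 at (6, 0).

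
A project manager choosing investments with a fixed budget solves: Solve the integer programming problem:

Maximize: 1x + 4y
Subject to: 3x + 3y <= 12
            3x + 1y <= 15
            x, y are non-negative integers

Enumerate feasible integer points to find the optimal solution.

Constraint 1: 3x + 3y <= 12
Constraint 2: 3x + 1y <= 15
Feasible x range (need y >= 0): 0 <= x <= min(12/3, 15/3) => x in {0, ..., 4}.
Enumerate feasible integer points row by row (the coefficient of y is 4 > 0, so for each x the largest feasible y gives the best value):
  x = 0: y <= min((12 - 3*0)/3, (15 - 3*0)/1) => y in {0, ..., 4}; best 1*0 + 4*4 = 16
  x = 1: y <= min((12 - 3*1)/3, (15 - 3*1)/1) => y in {0, ..., 3}; best 1*1 + 4*3 = 13
  x = 2: y <= min((12 - 3*2)/3, (15 - 3*2)/1) => y in {0, ..., 2}; best 1*2 + 4*2 = 10
  x = 3: y <= min((12 - 3*3)/3, (15 - 3*3)/1) => y in {0, ..., 1}; best 1*3 + 4*1 = 7
  x = 4: y <= min((12 - 3*4)/3, (15 - 3*4)/1) => y in {0}; best 1*4 + 4*0 = 4
The maximum 1x + 4y = 16 is achieved at x = 0, y = 4.
Check: 3*0 + 3*4 = 12 <= 12 and 3*0 + 1*4 = 4 <= 15.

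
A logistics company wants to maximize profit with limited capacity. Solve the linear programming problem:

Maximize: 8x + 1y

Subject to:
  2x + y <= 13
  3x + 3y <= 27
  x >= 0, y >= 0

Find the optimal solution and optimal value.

Feasible vertices: (0, 0), (0, 9), (4, 5), (13/2, 0)
Objective 8x + 1y at each:
  (0, 0): 0
  (0, 9): 9
  (4, 5): 37
  (13/2, 0): 52
Maximum is 52 at (13/2, 0).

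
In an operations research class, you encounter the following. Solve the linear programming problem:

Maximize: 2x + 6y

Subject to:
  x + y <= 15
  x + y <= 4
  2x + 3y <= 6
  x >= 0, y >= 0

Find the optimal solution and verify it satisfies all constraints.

Feasible vertices: (0, 0), (0, 2), (3, 0)
Objective 2x + 6y at each vertex:
  (0, 0): 0
  (0, 2): 12
  (3, 0): 6
Maximum is 12 at (0, 2).
Verify constraints at (x, y) = (0, 2):
  1*0 + 1*2 = 2 <= 15
  1*0 + 1*2 = 2 <= 4
  2*0 + 3*2 = 6 <= 6 (active)
  x = 0 >= 0, y = 2 >= 0. All constraints satisfied.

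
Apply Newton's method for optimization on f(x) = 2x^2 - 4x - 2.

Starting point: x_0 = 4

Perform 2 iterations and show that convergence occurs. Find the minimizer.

f(x) = 2x^2 - 4x - 2, f'(x) = 4x + (-4), f''(x) = 4
Step 1: f'(4) = 12, x_1 = 4 - 12/4 = 1
Step 2: f'(1) = 0, x_2 = 1 (converged)
Newton's method converges in 1 step for quadratics.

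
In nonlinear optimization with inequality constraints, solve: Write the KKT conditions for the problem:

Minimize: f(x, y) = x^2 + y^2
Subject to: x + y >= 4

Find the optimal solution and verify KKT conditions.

KKT conditions for min x^2 + y^2 s.t. x + y >= 4:
Stationarity: 2x = mu, 2y = mu
So x = y = mu/2.
Complementary slackness: mu*(x + y - 4) = 0
Primal feasibility: x + y >= 4; dual feasibility: mu >= 0
If mu = 0 then x = y = 0, but 0 + 0 < 4 is infeasible, so the constraint is active.
Constraint active: x + y = 2*(mu/2) = 4 => mu = 4
x = y = 2, f = 8
Verify: stationarity 2*2 = 4 = mu; primal 2 + 2 = 4 >= 4; dual mu = 4 >= 0; complementary slackness 4*(4 - 4) = 0. All KKT conditions hold.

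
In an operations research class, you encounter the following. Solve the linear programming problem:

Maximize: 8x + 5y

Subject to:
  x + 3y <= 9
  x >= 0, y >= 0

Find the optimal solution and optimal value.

The feasible region has vertices at [(0, 0), (9, 0), (0, 3)].
Checking objective 8x + 5y at each vertex:
  (0, 0): 8*0 + 5*0 = 0
  (9, 0): 8*9 + 5*0 = 72
  (0, 3): 8*0 + 5*3 = 15
Maximum is 72 at (9, 0).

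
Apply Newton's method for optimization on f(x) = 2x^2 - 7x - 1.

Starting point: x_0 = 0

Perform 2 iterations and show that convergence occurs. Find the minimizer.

f(x) = 2x^2 - 7x - 1, f'(x) = 4x + (-7), f''(x) = 4
Step 1: f'(0) = -7, x_1 = 0 - -7/4 = 7/4
Step 2: f'(7/4) = 0, x_2 = 7/4 (converged)
Newton's method converges in 1 step for quadratics.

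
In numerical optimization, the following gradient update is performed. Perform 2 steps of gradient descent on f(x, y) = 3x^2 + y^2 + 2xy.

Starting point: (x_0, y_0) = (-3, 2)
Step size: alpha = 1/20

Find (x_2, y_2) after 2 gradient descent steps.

f(x,y) = 3x^2 + y^2 + 2xy
grad_x = 6x + 2y, grad_y = 2y + 2x
Step 1: grad = (-14, -2), (-23/10, 21/10)
Step 2: grad = (-48/5, -2/5), (-91/50, 53/25)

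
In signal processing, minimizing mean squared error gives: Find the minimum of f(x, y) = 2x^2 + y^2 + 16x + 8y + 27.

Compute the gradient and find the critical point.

f(x,y) = 2x^2 + y^2 + 16x + 8y + 27
df/dx = 4x + (16) = 0  =>  x = -4
df/dy = 2y + (8) = 0  =>  y = -4
f(-4, -4) = 2*(-4)^2 + 1*(-4)^2 + 16*(-4) + 8*(-4) + 27 = -21
Hessian is diagonal with entries 4, 2 > 0, so this is a minimum.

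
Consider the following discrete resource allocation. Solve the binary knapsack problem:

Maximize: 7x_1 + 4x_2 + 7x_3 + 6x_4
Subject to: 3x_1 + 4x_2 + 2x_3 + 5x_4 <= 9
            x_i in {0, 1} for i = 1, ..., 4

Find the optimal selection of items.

Items: item 1 (v=7, w=3), item 2 (v=4, w=4), item 3 (v=7, w=2), item 4 (v=6, w=5)
Capacity: 9
Checking all 16 subsets (w = total weight, v = total value):
  {}: w = 0, v = 0
  {1}: w = 3, v = 7
  {2}: w = 4, v = 4
  {3}: w = 2, v = 7
  {4}: w = 5, v = 6
  {1, 2}: w = 7, v = 11
  {1, 3}: w = 5, v = 14
  {1, 4}: w = 8, v = 13
  {2, 3}: w = 6, v = 11
  {2, 4}: w = 9, v = 10
  {3, 4}: w = 7, v = 13
  {1, 2, 3}: w = 9, v = 18
  {1, 2, 4}: w = 12 > 9, infeasible
  {1, 3, 4}: w = 10 > 9, infeasible
  {2, 3, 4}: w = 11 > 9, infeasible
  {1, 2, 3, 4}: w = 14 > 9, infeasible
Best feasible subset: items [1, 2, 3]
Total weight: 9 <= 9, total value: 18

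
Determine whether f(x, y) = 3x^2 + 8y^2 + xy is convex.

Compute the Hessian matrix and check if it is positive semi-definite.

f(x,y) = 3x^2 + 8y^2 + xy
Hessian H = [[6, 1], [1, 16]]
trace(H) = 22, det(H) = 95
Eigenvalues: (22 +/- sqrt(104)) / 2 = 16.1, 5.901
Since both eigenvalues > 0, f is convex.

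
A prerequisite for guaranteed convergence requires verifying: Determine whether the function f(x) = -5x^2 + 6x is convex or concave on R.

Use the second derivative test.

f(x) = -5x^2 + 6x
f'(x) = -10x + 6
f''(x) = -10
Since f''(x) = -10 < 0 for all x, f is concave on R.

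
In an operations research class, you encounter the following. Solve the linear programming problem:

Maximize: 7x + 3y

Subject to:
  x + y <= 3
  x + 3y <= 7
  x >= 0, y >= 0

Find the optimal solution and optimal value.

Feasible vertices: (0, 0), (0, 7/3), (1, 2), (3, 0)
Objective 7x + 3y at each:
  (0, 0): 0
  (0, 7/3): 7
  (1, 2): 13
  (3, 0): 21
Maximum is 21 at (3, 0).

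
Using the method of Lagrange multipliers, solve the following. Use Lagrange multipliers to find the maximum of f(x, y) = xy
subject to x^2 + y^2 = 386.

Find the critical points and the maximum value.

Lagrange conditions: y = 2*lambda*x and x = 2*lambda*y
If x = 0 then y = 0, violating the constraint, so x, y != 0.
Dividing: y/x = x/y => x^2 = y^2 => y = x or y = -x
Constraint: 2x^2 = 386 => x^2 = 193 => x = +/-sqrt(193)
Critical points: (sqrt(193), sqrt(193)), (-sqrt(193), -sqrt(193)), (sqrt(193), -sqrt(193)), (-sqrt(193), sqrt(193))
  y = x:  xy = x^2 = 193  at (sqrt(193), sqrt(193)) and (-sqrt(193), -sqrt(193))
  y = -x: xy = -x^2 = -193 at (sqrt(193), -sqrt(193)) and (-sqrt(193), sqrt(193))
Maximum xy = 193 at (sqrt(193), sqrt(193)) and (-sqrt(193), -sqrt(193))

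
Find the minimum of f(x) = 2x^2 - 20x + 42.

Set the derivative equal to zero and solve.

f(x) = 2x^2 - 20x + 42
f'(x) = 4x + (-20) = 0
x = 20/4 = 5
f(5) = -8
Since f''(x) = 4 > 0, this is a minimum.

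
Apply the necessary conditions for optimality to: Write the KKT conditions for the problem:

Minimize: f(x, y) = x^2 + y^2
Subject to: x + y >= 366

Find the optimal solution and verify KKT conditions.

KKT conditions for min x^2 + y^2 s.t. x + y >= 366:
Stationarity: 2x = mu, 2y = mu
So x = y = mu/2.
Complementary slackness: mu*(x + y - 366) = 0
Primal feasibility: x + y >= 366; dual feasibility: mu >= 0
If mu = 0 then x = y = 0, but 0 + 0 < 366 is infeasible, so the constraint is active.
Constraint active: x + y = 2*(mu/2) = 366 => mu = 366
x = y = 183, f = 66978
Verify: stationarity 2*183 = 366 = mu; primal 183 + 183 = 366 >= 366; dual mu = 366 >= 0; complementary slackness 366*(366 - 366) = 0. All KKT conditions hold.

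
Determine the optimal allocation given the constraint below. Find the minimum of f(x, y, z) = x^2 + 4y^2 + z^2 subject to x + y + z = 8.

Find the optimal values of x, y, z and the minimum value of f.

Using Lagrange multipliers on f = x^2 + 4y^2 + z^2 with constraint x + y + z = 8:
Conditions: 2*1*x = lambda, 2*4*y = lambda, 2*1*z = lambda
So x = lambda/2, y = lambda/8, z = lambda/2
Substituting into constraint: lambda * (9/8) = 8
lambda = 64/9
x = 32/9, y = 8/9, z = 32/9
Minimum value = 256/9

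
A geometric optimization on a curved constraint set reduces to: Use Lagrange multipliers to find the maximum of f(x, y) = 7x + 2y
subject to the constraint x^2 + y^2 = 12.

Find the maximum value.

Set up Lagrange conditions: grad f = lambda * grad g
  7 = 2*lambda*x
  2 = 2*lambda*y
From these: x/y = 7/2, so x = 7t, y = 2t for some t.
Substitute into constraint: (7t)^2 + (2t)^2 = 12
  t^2 * 53 = 12
  t = sqrt(12/53)
Maximum = 7*x + 2*y = (7^2 + 2^2)*t = 53 * sqrt(12/53) = sqrt(636)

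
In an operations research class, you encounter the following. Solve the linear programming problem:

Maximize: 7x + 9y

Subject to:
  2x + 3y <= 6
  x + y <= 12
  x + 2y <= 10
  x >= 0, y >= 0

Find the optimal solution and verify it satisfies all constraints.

Feasible vertices: (0, 0), (0, 2), (3, 0)
Objective 7x + 9y at each vertex:
  (0, 0): 0
  (0, 2): 18
  (3, 0): 21
Maximum is 21 at (3, 0).
Verify constraints at (x, y) = (3, 0):
  2*3 + 3*0 = 6 <= 6 (active)
  1*3 + 1*0 = 3 <= 12
  1*3 + 2*0 = 3 <= 10
  x = 3 >= 0, y = 0 >= 0. All constraints satisfied.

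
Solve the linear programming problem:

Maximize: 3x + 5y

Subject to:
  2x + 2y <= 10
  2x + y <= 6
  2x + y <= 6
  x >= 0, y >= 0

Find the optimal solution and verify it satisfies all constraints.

Feasible vertices: (0, 0), (0, 5), (1, 4), (3, 0)
Objective 3x + 5y at each vertex:
  (0, 0): 0
  (0, 5): 25
  (1, 4): 23
  (3, 0): 9
Maximum is 25 at (0, 5).
Verify constraints at (x, y) = (0, 5):
  2*0 + 2*5 = 10 <= 10 (active)
  2*0 + 1*5 = 5 <= 6
  2*0 + 1*5 = 5 <= 6
  x = 0 >= 0, y = 5 >= 0. All constraints satisfied.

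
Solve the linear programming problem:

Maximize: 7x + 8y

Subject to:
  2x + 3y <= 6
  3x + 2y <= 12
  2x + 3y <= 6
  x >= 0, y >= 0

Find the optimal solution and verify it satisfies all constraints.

Feasible vertices: (0, 0), (0, 2), (3, 0)
Objective 7x + 8y at each vertex:
  (0, 0): 0
  (0, 2): 16
  (3, 0): 21
Maximum is 21 at (3, 0).
Verify constraints at (x, y) = (3, 0):
  2*3 + 3*0 = 6 <= 6 (active)
  3*3 + 2*0 = 9 <= 12
  2*3 + 3*0 = 6 <= 6 (active)
  x = 3 >= 0, y = 0 >= 0. All constraints satisfied.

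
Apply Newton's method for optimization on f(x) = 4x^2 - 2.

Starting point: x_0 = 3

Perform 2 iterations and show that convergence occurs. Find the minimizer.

f(x) = 4x^2 - 2, f'(x) = 8x + (0), f''(x) = 8
Step 1: f'(3) = 24, x_1 = 3 - 24/8 = 0
Step 2: f'(0) = 0, x_2 = 0 (converged)
Newton's method converges in 1 step for quadratics.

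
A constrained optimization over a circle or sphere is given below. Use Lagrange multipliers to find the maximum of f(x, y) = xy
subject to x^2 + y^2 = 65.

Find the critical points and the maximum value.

Lagrange conditions: y = 2*lambda*x and x = 2*lambda*y
If x = 0 then y = 0, violating the constraint, so x, y != 0.
Dividing: y/x = x/y => x^2 = y^2 => y = x or y = -x
Constraint: 2x^2 = 65 => x^2 = 65/2 => x = +/-sqrt(65/2)
Critical points: (sqrt(65/2), sqrt(65/2)), (-sqrt(65/2), -sqrt(65/2)), (sqrt(65/2), -sqrt(65/2)), (-sqrt(65/2), sqrt(65/2))
  y = x:  xy = x^2 = 65/2  at (sqrt(65/2), sqrt(65/2)) and (-sqrt(65/2), -sqrt(65/2))
  y = -x: xy = -x^2 = -65/2 at (sqrt(65/2), -sqrt(65/2)) and (-sqrt(65/2), sqrt(65/2))
Maximum xy = 65/2 at (sqrt(65/2), sqrt(65/2)) and (-sqrt(65/2), -sqrt(65/2))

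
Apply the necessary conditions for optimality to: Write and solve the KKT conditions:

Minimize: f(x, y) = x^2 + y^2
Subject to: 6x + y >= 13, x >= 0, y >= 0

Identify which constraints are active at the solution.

KKT conditions for min x^2 + y^2 s.t. 6x + 1y >= 13, x >= 0, y >= 0:
Stationarity: 2x = mu*6 + mu_x, 2y = mu*1 + mu_y, with mu, mu_x, mu_y >= 0
Complementary slackness: mu*(6x + y - 13) = 0, mu_x*x = 0, mu_y*y = 0
(0, 0) is infeasible (6*0 + 1*0 < 13), so if mu = 0 stationarity would force x = mu_x/2 >= 0, y = mu_y/2 >= 0 with mu_x*x = mu_y*y = 0, i.e. x = y = 0: contradiction. Hence mu > 0 and 6x + y = 13 is active.
Try x > 0, y > 0 (so mu_x = mu_y = 0): x = 6*mu/2, y = 1*mu/2
Substitute: 6*(6*mu/2) + 1*(1*mu/2) = 13
  mu*37/2 = 13 => mu = 26/37
x* = 78/37 > 0, y* = 13/37 > 0, consistent with mu_x = mu_y = 0.
f is convex and the constraints are linear, so this KKT point is the global minimum.
f* = 169/37
Active constraints: 6x + y >= 13 (holds with equality, mu = 26/37 > 0); x >= 0 and y >= 0 are inactive (mu_x = mu_y = 0).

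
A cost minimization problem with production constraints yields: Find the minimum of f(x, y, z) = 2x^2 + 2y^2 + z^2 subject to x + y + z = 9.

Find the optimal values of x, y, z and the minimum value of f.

Using Lagrange multipliers on f = 2x^2 + 2y^2 + z^2 with constraint x + y + z = 9:
Conditions: 2*2*x = lambda, 2*2*y = lambda, 2*1*z = lambda
So x = lambda/4, y = lambda/4, z = lambda/2
Substituting into constraint: lambda * (1) = 9
lambda = 9
x = 9/4, y = 9/4, z = 9/2
Minimum value = 81/2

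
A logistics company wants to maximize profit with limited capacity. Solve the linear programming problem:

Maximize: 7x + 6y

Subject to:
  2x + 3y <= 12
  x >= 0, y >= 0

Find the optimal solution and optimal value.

The feasible region has vertices at [(0, 0), (6, 0), (0, 4)].
Checking objective 7x + 6y at each vertex:
  (0, 0): 7*0 + 6*0 = 0
  (6, 0): 7*6 + 6*0 = 42
  (0, 4): 7*0 + 6*4 = 24
Maximum is 42 at (6, 0).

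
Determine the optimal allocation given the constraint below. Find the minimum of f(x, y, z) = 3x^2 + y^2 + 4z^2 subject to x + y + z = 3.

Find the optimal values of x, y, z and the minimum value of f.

Using Lagrange multipliers on f = 3x^2 + y^2 + 4z^2 with constraint x + y + z = 3:
Conditions: 2*3*x = lambda, 2*1*y = lambda, 2*4*z = lambda
So x = lambda/6, y = lambda/2, z = lambda/8
Substituting into constraint: lambda * (19/24) = 3
lambda = 72/19
x = 12/19, y = 36/19, z = 9/19
Minimum value = 108/19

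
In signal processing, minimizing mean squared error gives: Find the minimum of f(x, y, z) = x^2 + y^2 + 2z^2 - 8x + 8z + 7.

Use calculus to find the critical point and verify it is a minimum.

f(x,y,z) = x^2 + y^2 + 2z^2 - 8x + 8z + 7
df/dx = 2x + (-8) = 0 => x = 4
df/dy = 2y + (0) = 0 => y = 0
df/dz = 4z + (8) = 0 => z = -2
f(4,0,-2) = 1*(4)^2 + 1*(0)^2 + 2*(-2)^2 + -8*(4) + 8*(-2) + 7 = -17
Hessian is diagonal with entries 2, 2, 4 > 0, confirmed minimum.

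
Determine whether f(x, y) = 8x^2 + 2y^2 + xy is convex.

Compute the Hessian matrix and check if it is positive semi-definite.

f(x,y) = 8x^2 + 2y^2 + xy
Hessian H = [[16, 1], [1, 4]]
trace(H) = 20, det(H) = 63
Eigenvalues: (20 +/- sqrt(148)) / 2 = 16.08, 3.917
Since both eigenvalues > 0, f is convex.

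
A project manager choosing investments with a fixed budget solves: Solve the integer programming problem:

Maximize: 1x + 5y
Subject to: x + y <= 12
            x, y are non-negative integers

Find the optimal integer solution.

Objective: 1x + 5y, constraint: x + y <= 12
Coefficient of y is 5 > coefficient of x is 1, so allocate the entire budget to y.
Optimal: x = 0, y = 12, value = 60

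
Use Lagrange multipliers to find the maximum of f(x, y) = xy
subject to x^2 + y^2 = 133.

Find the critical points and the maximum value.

Lagrange conditions: y = 2*lambda*x and x = 2*lambda*y
If x = 0 then y = 0, violating the constraint, so x, y != 0.
Dividing: y/x = x/y => x^2 = y^2 => y = x or y = -x
Constraint: 2x^2 = 133 => x^2 = 133/2 => x = +/-sqrt(133/2)
Critical points: (sqrt(133/2), sqrt(133/2)), (-sqrt(133/2), -sqrt(133/2)), (sqrt(133/2), -sqrt(133/2)), (-sqrt(133/2), sqrt(133/2))
  y = x:  xy = x^2 = 133/2  at (sqrt(133/2), sqrt(133/2)) and (-sqrt(133/2), -sqrt(133/2))
  y = -x: xy = -x^2 = -133/2 at (sqrt(133/2), -sqrt(133/2)) and (-sqrt(133/2), sqrt(133/2))
Maximum xy = 133/2 at (sqrt(133/2), sqrt(133/2)) and (-sqrt(133/2), -sqrt(133/2))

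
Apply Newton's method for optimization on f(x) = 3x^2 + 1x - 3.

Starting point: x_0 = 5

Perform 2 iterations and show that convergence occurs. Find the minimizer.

f(x) = 3x^2 + 1x - 3, f'(x) = 6x + (1), f''(x) = 6
Step 1: f'(5) = 31, x_1 = 5 - 31/6 = -1/6
Step 2: f'(-1/6) = 0, x_2 = -1/6 (converged)
Newton's method converges in 1 step for quadratics.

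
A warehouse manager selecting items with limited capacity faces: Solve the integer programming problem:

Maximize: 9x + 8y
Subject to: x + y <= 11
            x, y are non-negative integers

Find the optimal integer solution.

Objective: 9x + 8y, constraint: x + y <= 11
Coefficient of x is 9 >= coefficient of y is 8, so allocate the entire budget to x.
Optimal: x = 11, y = 0, value = 99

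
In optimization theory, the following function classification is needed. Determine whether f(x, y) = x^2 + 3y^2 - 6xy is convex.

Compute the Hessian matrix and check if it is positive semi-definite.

f(x,y) = x^2 + 3y^2 - 6xy
Hessian H = [[2, -6], [-6, 6]]
trace(H) = 8, det(H) = -24
Eigenvalues: (8 +/- sqrt(160)) / 2 = 10.32, -2.325
Since not both eigenvalues positive, f is neither convex nor concave.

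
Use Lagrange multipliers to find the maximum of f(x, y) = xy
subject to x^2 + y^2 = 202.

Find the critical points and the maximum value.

Lagrange conditions: y = 2*lambda*x and x = 2*lambda*y
If x = 0 then y = 0, violating the constraint, so x, y != 0.
Dividing: y/x = x/y => x^2 = y^2 => y = x or y = -x
Constraint: 2x^2 = 202 => x^2 = 101 => x = +/-sqrt(101)
Critical points: (sqrt(101), sqrt(101)), (-sqrt(101), -sqrt(101)), (sqrt(101), -sqrt(101)), (-sqrt(101), sqrt(101))
  y = x:  xy = x^2 = 101  at (sqrt(101), sqrt(101)) and (-sqrt(101), -sqrt(101))
  y = -x: xy = -x^2 = -101 at (sqrt(101), -sqrt(101)) and (-sqrt(101), sqrt(101))
Maximum xy = 101 at (sqrt(101), sqrt(101)) and (-sqrt(101), -sqrt(101))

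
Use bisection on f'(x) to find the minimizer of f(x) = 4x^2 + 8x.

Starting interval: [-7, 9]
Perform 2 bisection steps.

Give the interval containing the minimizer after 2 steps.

Finding critical point of f(x) = 4x^2 + 8x using bisection on f'(x) = 8x + 8.
f'(x) = 0 when x = -1.
Starting interval: [-7, 9]
Step 1: mid = 1, f'(mid) = 16, new interval = [-7, 1]
Step 2: mid = -3, f'(mid) = -16, new interval = [-3, 1]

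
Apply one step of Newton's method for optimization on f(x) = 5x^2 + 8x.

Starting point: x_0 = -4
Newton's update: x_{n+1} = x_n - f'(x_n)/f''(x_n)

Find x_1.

f(x) = 5x^2 + 8x
f'(x) = 10x + (8), f''(x) = 10
Newton step: x_1 = x_0 - f'(x_0)/f''(x_0)
f'(-4) = -32
x_1 = -4 - -32/10 = -4/5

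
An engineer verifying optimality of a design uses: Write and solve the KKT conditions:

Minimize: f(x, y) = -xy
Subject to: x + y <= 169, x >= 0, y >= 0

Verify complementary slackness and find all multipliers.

Problem: min -xy s.t. x + y <= 169 (multiplier lambda), x >= 0 (mu_x), y >= 0 (mu_y)
KKT stationarity: -y + lambda - mu_x = 0, -x + lambda - mu_y = 0, with lambda, mu_x, mu_y >= 0
Complementary slackness: lambda*(x + y - 169) = 0, mu_x*x = 0, mu_y*y = 0
If lambda = 0: y = -mu_x <= 0 and x = -mu_y <= 0 force x = y = 0 with f = 0; but x = y = 169/2 is feasible with f = -28561/4 < 0, so this is not the minimum. Hence lambda > 0 and x + y = 169.
Try x > 0, y > 0 (so mu_x = mu_y = 0): y = lambda, x = lambda => x = y = lambda
x + y = 169 => 2*lambda = 169 => lambda = 169/2
x* = y* = 169/2 > 0, consistent with mu_x = mu_y = 0.
(Any feasible point with x = 0 or y = 0 has f = 0 > -28561/4, so the minimum is not on those boundaries.)
min(-xy) = -28561/4 (i.e. max xy = 28561/4)
Multipliers: lambda = 169/2, mu_x = 0, mu_y = 0
Complementary slackness: lambda*(x + y - 169) = 169/2*(169/2 + 169/2 - 169) = 0, mu_x*x = 0*169/2 = 0, mu_y*y = 0*169/2 = 0. Satisfied.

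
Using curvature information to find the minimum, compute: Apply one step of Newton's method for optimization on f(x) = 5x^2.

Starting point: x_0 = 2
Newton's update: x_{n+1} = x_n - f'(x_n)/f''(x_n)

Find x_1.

f(x) = 5x^2
f'(x) = 10x + (0), f''(x) = 10
Newton step: x_1 = x_0 - f'(x_0)/f''(x_0)
f'(2) = 20
x_1 = 2 - 20/10 = 0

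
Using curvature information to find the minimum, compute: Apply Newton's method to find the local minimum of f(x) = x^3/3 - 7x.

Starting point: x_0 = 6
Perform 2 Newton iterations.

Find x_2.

f(x) = x^3/3 - 7x
f'(x) = x^2 - 7, f''(x) = 2x
Newton update: x_{n+1} = x_n - (x_n^2 - 7)/(2*x_n)
Step 1: x_0 = 6, f'=29, f''=12, x_1 = 43/12
Step 2: x_1 = 43/12, f'=841/144, f''=43/6, x_2 = 2857/1032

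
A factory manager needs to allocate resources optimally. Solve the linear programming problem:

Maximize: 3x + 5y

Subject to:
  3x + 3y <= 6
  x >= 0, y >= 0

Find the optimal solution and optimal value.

The feasible region has vertices at [(0, 0), (2, 0), (0, 2)].
Checking objective 3x + 5y at each vertex:
  (0, 0): 3*0 + 5*0 = 0
  (2, 0): 3*2 + 5*0 = 6
  (0, 2): 3*0 + 5*2 = 10
Maximum is 10 at (0, 2).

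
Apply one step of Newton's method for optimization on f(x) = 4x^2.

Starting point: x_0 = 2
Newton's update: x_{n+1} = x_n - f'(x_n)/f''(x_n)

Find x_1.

f(x) = 4x^2
f'(x) = 8x + (0), f''(x) = 8
Newton step: x_1 = x_0 - f'(x_0)/f''(x_0)
f'(2) = 16
x_1 = 2 - 16/8 = 0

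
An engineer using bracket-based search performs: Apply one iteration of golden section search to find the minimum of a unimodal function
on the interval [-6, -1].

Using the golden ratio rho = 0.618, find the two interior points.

Golden section search on [-6, -1].
Golden ratio rho = 0.618 (approx).
Interior points:
  x_1 = -6 + (1-0.618)*5 = -4.0900
  x_2 = -6 + 0.618*5 = -2.9100
Compare f(x_1) and f(x_2) to determine which subinterval to keep.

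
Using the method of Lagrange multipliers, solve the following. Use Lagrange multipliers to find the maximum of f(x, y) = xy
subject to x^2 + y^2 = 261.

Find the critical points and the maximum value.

Lagrange conditions: y = 2*lambda*x and x = 2*lambda*y
If x = 0 then y = 0, violating the constraint, so x, y != 0.
Dividing: y/x = x/y => x^2 = y^2 => y = x or y = -x
Constraint: 2x^2 = 261 => x^2 = 261/2 => x = +/-sqrt(261/2)
Critical points: (sqrt(261/2), sqrt(261/2)), (-sqrt(261/2), -sqrt(261/2)), (sqrt(261/2), -sqrt(261/2)), (-sqrt(261/2), sqrt(261/2))
  y = x:  xy = x^2 = 261/2  at (sqrt(261/2), sqrt(261/2)) and (-sqrt(261/2), -sqrt(261/2))
  y = -x: xy = -x^2 = -261/2 at (sqrt(261/2), -sqrt(261/2)) and (-sqrt(261/2), sqrt(261/2))
Maximum xy = 261/2 at (sqrt(261/2), sqrt(261/2)) and (-sqrt(261/2), -sqrt(261/2))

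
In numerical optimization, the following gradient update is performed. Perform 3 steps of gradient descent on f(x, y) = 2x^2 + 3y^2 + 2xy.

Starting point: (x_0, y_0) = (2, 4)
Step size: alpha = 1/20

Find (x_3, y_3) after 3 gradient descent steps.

f(x,y) = 2x^2 + 3y^2 + 2xy
grad_x = 4x + 2y, grad_y = 6y + 2x
Step 1: grad = (16, 28), (6/5, 13/5)
Step 2: grad = (10, 18), (7/10, 17/10)
Step 3: grad = (31/5, 58/5), (39/100, 28/25)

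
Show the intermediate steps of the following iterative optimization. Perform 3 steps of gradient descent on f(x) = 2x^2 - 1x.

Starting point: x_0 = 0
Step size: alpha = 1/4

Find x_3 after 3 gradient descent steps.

f(x) = 2x^2 - 1x, f'(x) = 4x + (-1)
Step 1: f'(0) = -1, x_1 = 0 - 1/4 * -1 = 1/4
Step 2: f'(1/4) = 0, x_2 = 1/4 - 1/4 * 0 = 1/4
Step 3: f'(1/4) = 0, x_3 = 1/4 - 1/4 * 0 = 1/4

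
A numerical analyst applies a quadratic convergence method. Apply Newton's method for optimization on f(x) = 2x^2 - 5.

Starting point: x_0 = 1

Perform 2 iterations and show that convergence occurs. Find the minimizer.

f(x) = 2x^2 - 5, f'(x) = 4x + (0), f''(x) = 4
Step 1: f'(1) = 4, x_1 = 1 - 4/4 = 0
Step 2: f'(0) = 0, x_2 = 0 (converged)
Newton's method converges in 1 step for quadratics.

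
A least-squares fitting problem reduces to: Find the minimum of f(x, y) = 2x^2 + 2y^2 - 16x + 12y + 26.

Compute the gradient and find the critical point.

f(x,y) = 2x^2 + 2y^2 - 16x + 12y + 26
df/dx = 4x + (-16) = 0  =>  x = 4
df/dy = 4y + (12) = 0  =>  y = -3
f(4, -3) = 2*(4)^2 + 2*(-3)^2 + -16*(4) + 12*(-3) + 26 = -24
Hessian is diagonal with entries 4, 4 > 0, so this is a minimum.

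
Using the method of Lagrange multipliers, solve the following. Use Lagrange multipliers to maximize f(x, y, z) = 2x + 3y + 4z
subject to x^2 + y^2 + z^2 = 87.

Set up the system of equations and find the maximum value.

Lagrange conditions: 2 = 2*lambda*x, 3 = 2*lambda*y, 4 = 2*lambda*z
So x:2 = y:3 = z:4, i.e. x = 2t, y = 3t, z = 4t
Constraint: t^2*(2^2 + 3^2 + 4^2) = 87
  t^2 * 29 = 87  =>  t = sqrt(3)
Maximum = 2*2t + 3*3t + 4*4t = 29*sqrt(3) = sqrt(2523)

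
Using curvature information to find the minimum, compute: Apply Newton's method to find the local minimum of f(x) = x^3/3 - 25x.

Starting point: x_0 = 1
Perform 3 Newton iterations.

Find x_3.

f(x) = x^3/3 - 25x
f'(x) = x^2 - 25, f''(x) = 2x
Newton update: x_{n+1} = x_n - (x_n^2 - 25)/(2*x_n)
Step 1: x_0 = 1, f'=-24, f''=2, x_1 = 13
Step 2: x_1 = 13, f'=144, f''=26, x_2 = 97/13
Step 3: x_2 = 97/13, f'=5184/169, f''=194/13, x_3 = 6817/1261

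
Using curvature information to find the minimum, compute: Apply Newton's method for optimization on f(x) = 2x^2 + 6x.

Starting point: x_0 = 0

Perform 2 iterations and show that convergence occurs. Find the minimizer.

f(x) = 2x^2 + 6x, f'(x) = 4x + (6), f''(x) = 4
Step 1: f'(0) = 6, x_1 = 0 - 6/4 = -3/2
Step 2: f'(-3/2) = 0, x_2 = -3/2 (converged)
Newton's method converges in 1 step for quadratics.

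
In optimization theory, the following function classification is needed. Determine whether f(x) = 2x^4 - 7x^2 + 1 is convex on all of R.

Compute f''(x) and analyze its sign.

f(x) = 2x^4 - 7x^2 + 1
f'(x) = 8x^3 + -14x
f''(x) = 24x^2 + -14
f''(0) = -14 < 0, so not convex near x = 0
Therefore, f is not globally convex on R.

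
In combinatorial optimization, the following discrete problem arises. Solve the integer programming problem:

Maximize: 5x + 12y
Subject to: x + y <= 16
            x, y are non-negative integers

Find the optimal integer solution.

Objective: 5x + 12y, constraint: x + y <= 16
Coefficient of y is 12 > coefficient of x is 5, so allocate the entire budget to y.
Optimal: x = 0, y = 16, value = 192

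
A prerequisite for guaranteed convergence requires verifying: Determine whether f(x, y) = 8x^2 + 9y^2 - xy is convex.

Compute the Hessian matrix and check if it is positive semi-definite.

f(x,y) = 8x^2 + 9y^2 - xy
Hessian H = [[16, -1], [-1, 18]]
trace(H) = 34, det(H) = 287
Eigenvalues: (34 +/- sqrt(8)) / 2 = 18.41, 15.59
Since both eigenvalues > 0, f is convex.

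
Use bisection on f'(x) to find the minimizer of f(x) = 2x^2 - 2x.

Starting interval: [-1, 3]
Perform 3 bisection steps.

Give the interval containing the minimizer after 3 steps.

Finding critical point of f(x) = 2x^2 - 2x using bisection on f'(x) = 4x + -2.
f'(x) = 0 when x = 1/2.
Starting interval: [-1, 3]
Step 1: mid = 1, f'(mid) = 2, new interval = [-1, 1]
Step 2: mid = 0, f'(mid) = -2, new interval = [0, 1]
Step 3: mid = 1/2, f'(mid) = 0, new interval = [1/2, 1/2]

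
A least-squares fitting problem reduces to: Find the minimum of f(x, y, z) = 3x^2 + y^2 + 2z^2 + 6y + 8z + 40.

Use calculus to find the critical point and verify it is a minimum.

f(x,y,z) = 3x^2 + y^2 + 2z^2 + 6y + 8z + 40
df/dx = 6x + (0) = 0 => x = 0
df/dy = 2y + (6) = 0 => y = -3
df/dz = 4z + (8) = 0 => z = -2
f(0,-3,-2) = 3*(0)^2 + 1*(-3)^2 + 2*(-2)^2 + 6*(-3) + 8*(-2) + 40 = 23
Hessian is diagonal with entries 6, 2, 4 > 0, confirmed minimum.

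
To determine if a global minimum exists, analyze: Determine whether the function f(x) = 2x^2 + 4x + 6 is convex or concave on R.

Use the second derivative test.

f(x) = 2x^2 + 4x + 6
f'(x) = 4x + 4
f''(x) = 4
Since f''(x) = 4 > 0 for all x, f is convex on R.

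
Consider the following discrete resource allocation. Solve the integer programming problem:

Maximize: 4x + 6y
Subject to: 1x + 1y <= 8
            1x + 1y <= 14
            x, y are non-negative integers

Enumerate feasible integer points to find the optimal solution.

Constraint 1: 1x + 1y <= 8
Constraint 2: 1x + 1y <= 14
Feasible x range (need y >= 0): 0 <= x <= min(8/1, 14/1) => x in {0, ..., 8}.
Enumerate feasible integer points row by row (the coefficient of y is 6 > 0, so for each x the largest feasible y gives the best value):
  x = 0: y <= min((8 - 1*0)/1, (14 - 1*0)/1) => y in {0, ..., 8}; best 4*0 + 6*8 = 48
  x = 1: y <= min((8 - 1*1)/1, (14 - 1*1)/1) => y in {0, ..., 7}; best 4*1 + 6*7 = 46
  x = 2: y <= min((8 - 1*2)/1, (14 - 1*2)/1) => y in {0, ..., 6}; best 4*2 + 6*6 = 44
  x = 3: y <= min((8 - 1*3)/1, (14 - 1*3)/1) => y in {0, ..., 5}; best 4*3 + 6*5 = 42
  x = 4: y <= min((8 - 1*4)/1, (14 - 1*4)/1) => y in {0, ..., 4}; best 4*4 + 6*4 = 40
  x = 5: y <= min((8 - 1*5)/1, (14 - 1*5)/1) => y in {0, ..., 3}; best 4*5 + 6*3 = 38
  x = 6: y <= min((8 - 1*6)/1, (14 - 1*6)/1) => y in {0, ..., 2}; best 4*6 + 6*2 = 36
  x = 7: y <= min((8 - 1*7)/1, (14 - 1*7)/1) => y in {0, ..., 1}; best 4*7 + 6*1 = 34
  x = 8: y <= min((8 - 1*8)/1, (14 - 1*8)/1) => y in {0}; best 4*8 + 6*0 = 32
The maximum 4x + 6y = 48 is achieved at x = 0, y = 8.
Check: 1*0 + 1*8 = 8 <= 8 and 1*0 + 1*8 = 8 <= 14.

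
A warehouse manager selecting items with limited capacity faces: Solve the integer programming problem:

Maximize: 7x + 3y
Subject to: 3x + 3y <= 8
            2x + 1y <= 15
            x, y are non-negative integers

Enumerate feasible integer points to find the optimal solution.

Constraint 1: 3x + 3y <= 8
Constraint 2: 2x + 1y <= 15
Feasible x range (need y >= 0): 0 <= x <= min(8/3, 15/2) => x in {0, ..., 2}.
Enumerate feasible integer points row by row (the coefficient of y is 3 > 0, so for each x the largest feasible y gives the best value):
  x = 0: y <= min((8 - 3*0)/3, (15 - 2*0)/1) => y in {0, ..., 2}; best 7*0 + 3*2 = 6
  x = 1: y <= min((8 - 3*1)/3, (15 - 2*1)/1) => y in {0, ..., 1}; best 7*1 + 3*1 = 10
  x = 2: y <= min((8 - 3*2)/3, (15 - 2*2)/1) => y in {0}; best 7*2 + 3*0 = 14
The maximum 7x + 3y = 14 is achieved at x = 2, y = 0.
Check: 3*2 + 3*0 = 6 <= 8 and 2*2 + 1*0 = 4 <= 15.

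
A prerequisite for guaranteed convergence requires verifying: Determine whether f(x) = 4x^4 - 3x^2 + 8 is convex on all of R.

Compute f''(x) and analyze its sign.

f(x) = 4x^4 - 3x^2 + 8
f'(x) = 16x^3 + -6x
f''(x) = 48x^2 + -6
f''(0) = -6 < 0, so not convex near x = 0
Therefore, f is not globally convex on R.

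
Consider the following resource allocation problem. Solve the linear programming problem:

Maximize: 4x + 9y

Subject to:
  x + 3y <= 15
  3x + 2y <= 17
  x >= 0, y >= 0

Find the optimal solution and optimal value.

Feasible vertices: (0, 0), (0, 5), (3, 4), (17/3, 0)
Objective 4x + 9y at each:
  (0, 0): 0
  (0, 5): 45
  (3, 4): 48
  (17/3, 0): 68/3
Maximum is 48 at (3, 4).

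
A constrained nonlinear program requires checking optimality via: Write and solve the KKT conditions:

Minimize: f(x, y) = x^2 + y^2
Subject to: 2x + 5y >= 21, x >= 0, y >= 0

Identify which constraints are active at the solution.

KKT conditions for min x^2 + y^2 s.t. 2x + 5y >= 21, x >= 0, y >= 0:
Stationarity: 2x = mu*2 + mu_x, 2y = mu*5 + mu_y, with mu, mu_x, mu_y >= 0
Complementary slackness: mu*(2x + 5y - 21) = 0, mu_x*x = 0, mu_y*y = 0
(0, 0) is infeasible (2*0 + 5*0 < 21), so if mu = 0 stationarity would force x = mu_x/2 >= 0, y = mu_y/2 >= 0 with mu_x*x = mu_y*y = 0, i.e. x = y = 0: contradiction. Hence mu > 0 and 2x + 5y = 21 is active.
Try x > 0, y > 0 (so mu_x = mu_y = 0): x = 2*mu/2, y = 5*mu/2
Substitute: 2*(2*mu/2) + 5*(5*mu/2) = 21
  mu*29/2 = 21 => mu = 42/29
x* = 42/29 > 0, y* = 105/29 > 0, consistent with mu_x = mu_y = 0.
f is convex and the constraints are linear, so this KKT point is the global minimum.
f* = 441/29
Active constraints: 2x + 5y >= 21 (holds with equality, mu = 42/29 > 0); x >= 0 and y >= 0 are inactive (mu_x = mu_y = 0).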